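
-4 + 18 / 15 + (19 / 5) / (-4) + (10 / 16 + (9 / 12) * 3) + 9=65 / 8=8.12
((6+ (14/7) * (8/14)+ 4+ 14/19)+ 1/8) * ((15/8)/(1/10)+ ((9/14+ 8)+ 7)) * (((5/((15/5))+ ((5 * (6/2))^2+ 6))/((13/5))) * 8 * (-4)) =-1182307.21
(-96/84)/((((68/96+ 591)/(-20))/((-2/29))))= -7680/2882803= -0.00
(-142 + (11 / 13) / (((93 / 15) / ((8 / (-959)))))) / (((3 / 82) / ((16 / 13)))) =-72002788288 / 15072603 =-4777.06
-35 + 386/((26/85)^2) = 1382595/338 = 4090.52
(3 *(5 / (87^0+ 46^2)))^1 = 0.01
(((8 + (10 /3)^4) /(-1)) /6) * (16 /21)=-85184 /5103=-16.69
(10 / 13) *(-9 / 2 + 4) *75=-375 / 13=-28.85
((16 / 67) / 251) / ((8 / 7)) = 14 / 16817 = 0.00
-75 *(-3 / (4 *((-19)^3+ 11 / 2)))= -0.01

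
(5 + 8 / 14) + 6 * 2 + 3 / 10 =1251 / 70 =17.87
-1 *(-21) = 21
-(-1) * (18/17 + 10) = 188/17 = 11.06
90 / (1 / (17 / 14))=109.29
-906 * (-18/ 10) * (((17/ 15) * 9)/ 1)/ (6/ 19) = 52674.84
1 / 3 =0.33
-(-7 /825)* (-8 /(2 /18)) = -168 /275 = -0.61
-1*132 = -132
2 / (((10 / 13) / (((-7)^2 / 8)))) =637 / 40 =15.92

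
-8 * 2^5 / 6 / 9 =-128 / 27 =-4.74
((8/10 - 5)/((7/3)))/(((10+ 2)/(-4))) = 3/5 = 0.60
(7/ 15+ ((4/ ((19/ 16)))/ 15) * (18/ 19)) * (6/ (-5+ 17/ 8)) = -58864/ 41515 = -1.42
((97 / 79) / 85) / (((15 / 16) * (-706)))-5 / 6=-19753809 / 23703950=-0.83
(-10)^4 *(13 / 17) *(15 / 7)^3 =438750000 / 5831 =75244.38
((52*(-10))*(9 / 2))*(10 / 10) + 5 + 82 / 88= -102699 / 44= -2334.07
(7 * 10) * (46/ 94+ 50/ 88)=76545/ 1034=74.03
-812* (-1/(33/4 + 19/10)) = 80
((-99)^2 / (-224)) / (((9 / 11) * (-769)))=11979 / 172256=0.07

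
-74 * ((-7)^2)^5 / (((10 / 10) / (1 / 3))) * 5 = -104515842130 / 3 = -34838614043.33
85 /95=17 /19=0.89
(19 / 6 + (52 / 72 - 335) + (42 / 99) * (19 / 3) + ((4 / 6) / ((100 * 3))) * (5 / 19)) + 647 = 5992421 / 18810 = 318.58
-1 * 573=-573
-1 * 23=-23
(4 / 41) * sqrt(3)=4 * sqrt(3) / 41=0.17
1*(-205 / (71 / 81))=-16605 / 71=-233.87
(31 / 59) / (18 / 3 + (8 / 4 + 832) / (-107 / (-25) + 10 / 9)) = 1213 / 370992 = 0.00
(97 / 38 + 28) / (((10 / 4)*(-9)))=-129 / 95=-1.36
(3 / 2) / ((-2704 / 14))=-21 / 2704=-0.01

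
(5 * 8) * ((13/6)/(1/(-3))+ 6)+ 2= -18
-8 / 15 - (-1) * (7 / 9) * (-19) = -689 / 45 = -15.31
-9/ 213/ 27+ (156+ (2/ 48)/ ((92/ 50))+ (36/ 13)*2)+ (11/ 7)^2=24570192505/ 149791824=164.03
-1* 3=-3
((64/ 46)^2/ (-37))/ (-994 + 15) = 1024/ 19161967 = 0.00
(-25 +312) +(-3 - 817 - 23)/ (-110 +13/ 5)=52778/ 179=294.85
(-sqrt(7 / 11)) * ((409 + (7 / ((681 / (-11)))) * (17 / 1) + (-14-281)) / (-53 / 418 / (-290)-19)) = 841101500 * sqrt(77) / 1568429487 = 4.71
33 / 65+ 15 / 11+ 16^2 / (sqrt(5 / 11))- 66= -45852 / 715+ 256 * sqrt(55) / 5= 315.58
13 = 13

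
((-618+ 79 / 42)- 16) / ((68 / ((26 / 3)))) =-345137 / 4284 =-80.56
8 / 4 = 2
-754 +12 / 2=-748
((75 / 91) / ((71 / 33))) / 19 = 2475 / 122759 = 0.02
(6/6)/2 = 1/2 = 0.50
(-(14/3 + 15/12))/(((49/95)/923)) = -10587.81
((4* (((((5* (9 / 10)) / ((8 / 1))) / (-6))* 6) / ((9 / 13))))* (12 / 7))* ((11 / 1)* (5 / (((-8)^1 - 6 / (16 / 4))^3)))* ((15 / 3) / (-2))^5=-6703125 / 192052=-34.90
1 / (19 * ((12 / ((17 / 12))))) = 17 / 2736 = 0.01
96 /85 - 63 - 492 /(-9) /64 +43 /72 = -739531 /12240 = -60.42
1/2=0.50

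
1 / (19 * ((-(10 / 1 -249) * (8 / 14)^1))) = 7 / 18164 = 0.00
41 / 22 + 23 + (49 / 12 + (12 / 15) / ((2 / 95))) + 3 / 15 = 44317 / 660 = 67.15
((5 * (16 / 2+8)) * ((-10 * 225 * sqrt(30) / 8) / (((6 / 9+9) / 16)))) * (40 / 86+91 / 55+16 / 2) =-2064202.88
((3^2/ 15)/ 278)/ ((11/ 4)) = 6/ 7645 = 0.00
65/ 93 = 0.70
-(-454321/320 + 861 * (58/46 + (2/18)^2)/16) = 268518061/198720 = 1351.24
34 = 34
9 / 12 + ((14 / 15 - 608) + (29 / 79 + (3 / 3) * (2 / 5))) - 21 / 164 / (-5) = -29419382 / 48585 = -605.52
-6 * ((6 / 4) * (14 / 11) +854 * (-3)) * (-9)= -1520694 / 11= -138244.91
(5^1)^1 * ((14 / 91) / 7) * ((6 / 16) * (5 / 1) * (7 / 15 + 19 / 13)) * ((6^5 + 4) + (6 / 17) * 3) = 62170660 / 20111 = 3091.38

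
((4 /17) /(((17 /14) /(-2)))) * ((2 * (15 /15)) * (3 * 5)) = -3360 /289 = -11.63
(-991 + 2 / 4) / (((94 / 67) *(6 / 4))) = -132727 / 282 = -470.66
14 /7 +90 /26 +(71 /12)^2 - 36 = 8365 /1872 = 4.47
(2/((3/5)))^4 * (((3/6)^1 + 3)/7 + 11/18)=100000/729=137.17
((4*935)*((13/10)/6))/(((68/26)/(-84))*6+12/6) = 20111/45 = 446.91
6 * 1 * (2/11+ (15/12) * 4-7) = -120/11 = -10.91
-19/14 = -1.36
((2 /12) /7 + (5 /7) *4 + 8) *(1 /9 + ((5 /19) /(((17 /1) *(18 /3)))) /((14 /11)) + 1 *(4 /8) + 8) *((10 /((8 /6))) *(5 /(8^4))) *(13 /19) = 104127164375 /177367744512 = 0.59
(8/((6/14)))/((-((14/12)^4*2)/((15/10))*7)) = -2592/2401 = -1.08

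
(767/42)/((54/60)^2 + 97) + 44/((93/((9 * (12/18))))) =19264138/6367431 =3.03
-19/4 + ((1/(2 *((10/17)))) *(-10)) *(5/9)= -341/36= -9.47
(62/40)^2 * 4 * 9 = 8649/100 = 86.49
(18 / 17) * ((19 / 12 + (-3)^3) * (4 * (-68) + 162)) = 50325 / 17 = 2960.29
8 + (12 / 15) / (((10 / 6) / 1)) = 212 / 25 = 8.48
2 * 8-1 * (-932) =948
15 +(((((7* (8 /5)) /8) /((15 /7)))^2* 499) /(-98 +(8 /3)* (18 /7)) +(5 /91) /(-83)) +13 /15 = 366716513521 /27105828750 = 13.53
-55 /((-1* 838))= 55 /838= 0.07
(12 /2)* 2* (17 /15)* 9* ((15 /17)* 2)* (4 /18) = 48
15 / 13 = 1.15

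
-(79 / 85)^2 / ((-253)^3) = 6241 / 117003651325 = 0.00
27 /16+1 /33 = 907 /528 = 1.72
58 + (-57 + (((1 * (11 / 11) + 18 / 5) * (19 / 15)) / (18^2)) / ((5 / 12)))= 10562 / 10125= 1.04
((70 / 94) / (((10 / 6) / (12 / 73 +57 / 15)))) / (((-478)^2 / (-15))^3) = -0.00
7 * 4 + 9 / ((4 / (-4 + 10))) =41.50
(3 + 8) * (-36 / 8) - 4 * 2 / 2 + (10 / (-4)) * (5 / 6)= -667 / 12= -55.58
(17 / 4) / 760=17 / 3040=0.01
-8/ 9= -0.89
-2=-2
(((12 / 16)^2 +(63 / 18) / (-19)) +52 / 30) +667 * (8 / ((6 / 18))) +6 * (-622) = 12278.11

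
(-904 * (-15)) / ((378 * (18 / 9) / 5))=5650 / 63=89.68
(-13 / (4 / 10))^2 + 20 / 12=12695 / 12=1057.92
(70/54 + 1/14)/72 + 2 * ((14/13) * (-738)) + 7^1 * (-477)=-1743749615/353808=-4928.52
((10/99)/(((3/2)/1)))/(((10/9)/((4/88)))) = 0.00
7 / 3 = 2.33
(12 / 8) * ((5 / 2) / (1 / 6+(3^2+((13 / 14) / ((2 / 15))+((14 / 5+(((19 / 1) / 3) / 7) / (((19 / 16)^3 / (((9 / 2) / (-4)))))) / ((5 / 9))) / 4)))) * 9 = 25585875 / 12976721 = 1.97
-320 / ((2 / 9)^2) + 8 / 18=-58316 / 9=-6479.56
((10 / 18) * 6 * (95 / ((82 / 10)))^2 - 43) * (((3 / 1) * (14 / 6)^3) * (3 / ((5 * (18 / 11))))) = 7694659973 / 1361610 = 5651.15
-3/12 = -1/4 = -0.25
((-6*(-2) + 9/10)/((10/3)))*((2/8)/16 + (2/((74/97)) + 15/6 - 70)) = -11888253/47360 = -251.02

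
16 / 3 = 5.33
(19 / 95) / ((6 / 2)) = 1 / 15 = 0.07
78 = 78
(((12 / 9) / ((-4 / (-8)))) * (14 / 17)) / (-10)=-56 / 255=-0.22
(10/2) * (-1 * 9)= -45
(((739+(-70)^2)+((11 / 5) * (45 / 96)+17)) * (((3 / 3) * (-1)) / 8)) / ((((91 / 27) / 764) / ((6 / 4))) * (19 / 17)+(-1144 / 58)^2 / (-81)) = 3080055251475 / 20906129792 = 147.33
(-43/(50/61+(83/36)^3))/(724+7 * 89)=-40792896/16708101343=-0.00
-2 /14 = -1 /7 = -0.14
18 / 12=3 / 2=1.50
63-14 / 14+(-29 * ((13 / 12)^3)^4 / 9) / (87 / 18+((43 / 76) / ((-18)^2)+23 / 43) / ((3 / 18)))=32181692162034353539 / 527962801497440256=60.95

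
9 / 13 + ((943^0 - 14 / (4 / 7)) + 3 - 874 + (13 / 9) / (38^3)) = -5738266667 / 6420024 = -893.81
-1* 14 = -14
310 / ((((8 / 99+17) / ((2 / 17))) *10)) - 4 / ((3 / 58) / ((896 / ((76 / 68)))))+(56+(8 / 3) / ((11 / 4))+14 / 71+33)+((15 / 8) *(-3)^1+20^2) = -11048275756971 / 179611256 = -61512.16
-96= -96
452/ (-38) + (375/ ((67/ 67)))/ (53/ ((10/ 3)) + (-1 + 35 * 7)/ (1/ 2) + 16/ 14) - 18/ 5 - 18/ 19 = -52727636/ 3358535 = -15.70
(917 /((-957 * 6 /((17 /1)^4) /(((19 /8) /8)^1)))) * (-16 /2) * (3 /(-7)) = -207883769 /15312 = -13576.53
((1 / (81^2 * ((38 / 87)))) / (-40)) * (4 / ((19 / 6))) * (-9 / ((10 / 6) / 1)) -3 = -1462021 / 487350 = -3.00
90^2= 8100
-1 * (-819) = 819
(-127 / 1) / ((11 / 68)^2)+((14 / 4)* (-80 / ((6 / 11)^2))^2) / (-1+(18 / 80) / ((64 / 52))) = -1612196243024 / 5125923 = -314518.23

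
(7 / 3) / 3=7 / 9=0.78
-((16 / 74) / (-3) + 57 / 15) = -2069 / 555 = -3.73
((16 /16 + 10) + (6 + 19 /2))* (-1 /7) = -53 /14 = -3.79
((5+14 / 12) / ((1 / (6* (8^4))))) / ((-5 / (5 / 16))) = -9472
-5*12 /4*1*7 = -105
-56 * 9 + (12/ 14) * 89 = -2994/ 7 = -427.71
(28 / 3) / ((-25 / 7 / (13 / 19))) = -2548 / 1425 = -1.79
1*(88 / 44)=2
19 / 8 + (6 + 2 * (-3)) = 19 / 8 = 2.38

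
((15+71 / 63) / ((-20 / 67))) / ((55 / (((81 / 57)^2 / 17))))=-1378458 / 11813725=-0.12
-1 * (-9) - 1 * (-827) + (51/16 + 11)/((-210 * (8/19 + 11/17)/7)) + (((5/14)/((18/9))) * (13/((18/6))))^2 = 753878269/901600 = 836.16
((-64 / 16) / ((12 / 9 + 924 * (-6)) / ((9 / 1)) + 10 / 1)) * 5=270 / 8179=0.03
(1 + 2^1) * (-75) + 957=732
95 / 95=1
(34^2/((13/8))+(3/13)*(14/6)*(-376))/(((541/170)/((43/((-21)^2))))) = 48362960/3101553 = 15.59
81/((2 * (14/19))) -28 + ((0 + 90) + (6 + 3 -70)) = 55.96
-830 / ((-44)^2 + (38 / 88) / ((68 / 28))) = -620840 / 1448261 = -0.43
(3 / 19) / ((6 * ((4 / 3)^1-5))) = -3 / 418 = -0.01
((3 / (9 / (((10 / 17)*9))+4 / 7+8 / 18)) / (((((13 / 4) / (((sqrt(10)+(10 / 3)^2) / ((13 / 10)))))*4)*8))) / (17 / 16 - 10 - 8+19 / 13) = -140000 / 23866739 - 12600*sqrt(10) / 23866739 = -0.01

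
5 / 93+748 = 69569 / 93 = 748.05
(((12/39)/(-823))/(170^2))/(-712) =1/55037795800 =0.00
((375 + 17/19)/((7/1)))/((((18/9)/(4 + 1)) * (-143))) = -17855/19019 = -0.94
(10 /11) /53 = 10 /583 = 0.02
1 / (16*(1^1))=1 / 16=0.06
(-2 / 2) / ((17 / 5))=-5 / 17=-0.29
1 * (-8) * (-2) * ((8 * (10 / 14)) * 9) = 5760 / 7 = 822.86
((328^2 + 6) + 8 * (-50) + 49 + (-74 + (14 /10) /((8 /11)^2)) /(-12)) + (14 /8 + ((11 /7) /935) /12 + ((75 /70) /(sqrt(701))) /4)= 15 * sqrt(701) /39256 + 49007450311 /456960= 107246.71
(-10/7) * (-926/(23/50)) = 463000/161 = 2875.78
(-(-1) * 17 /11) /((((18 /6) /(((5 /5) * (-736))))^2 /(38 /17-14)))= -108339200 /99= -1094335.35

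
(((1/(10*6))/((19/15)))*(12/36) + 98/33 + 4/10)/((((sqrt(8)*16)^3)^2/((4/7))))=42311/188506114621440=0.00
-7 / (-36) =7 / 36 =0.19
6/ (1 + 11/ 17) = 3.64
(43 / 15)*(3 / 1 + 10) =559 / 15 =37.27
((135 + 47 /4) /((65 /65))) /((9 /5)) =2935 /36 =81.53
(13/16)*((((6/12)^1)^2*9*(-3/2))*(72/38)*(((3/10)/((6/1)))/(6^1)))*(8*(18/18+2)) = -3159/3040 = -1.04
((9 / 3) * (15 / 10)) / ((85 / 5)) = 9 / 34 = 0.26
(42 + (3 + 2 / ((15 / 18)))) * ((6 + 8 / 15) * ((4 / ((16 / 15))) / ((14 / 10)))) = 829.50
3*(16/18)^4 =1.87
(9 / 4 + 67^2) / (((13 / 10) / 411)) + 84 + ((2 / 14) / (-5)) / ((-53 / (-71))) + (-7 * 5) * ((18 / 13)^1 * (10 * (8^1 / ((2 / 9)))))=1402563.77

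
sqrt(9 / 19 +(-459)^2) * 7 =42 * sqrt(2112667) / 19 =3213.00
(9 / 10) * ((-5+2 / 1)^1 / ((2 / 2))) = -27 / 10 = -2.70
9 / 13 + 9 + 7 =217 / 13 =16.69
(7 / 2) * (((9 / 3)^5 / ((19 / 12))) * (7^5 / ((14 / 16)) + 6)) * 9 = 1764882756 / 19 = 92888566.11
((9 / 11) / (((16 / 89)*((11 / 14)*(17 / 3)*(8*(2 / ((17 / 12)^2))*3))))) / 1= 10591 / 247808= 0.04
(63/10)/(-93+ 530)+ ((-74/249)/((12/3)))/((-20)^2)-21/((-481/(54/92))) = 0.04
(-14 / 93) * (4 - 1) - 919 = -28503 / 31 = -919.45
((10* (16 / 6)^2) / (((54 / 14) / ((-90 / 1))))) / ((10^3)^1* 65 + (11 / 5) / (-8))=-256000 / 10028529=-0.03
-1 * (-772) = 772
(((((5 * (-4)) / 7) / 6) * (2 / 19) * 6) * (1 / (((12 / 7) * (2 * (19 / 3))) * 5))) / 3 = -1 / 1083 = -0.00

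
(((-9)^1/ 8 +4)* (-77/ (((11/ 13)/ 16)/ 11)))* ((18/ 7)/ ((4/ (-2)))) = 59202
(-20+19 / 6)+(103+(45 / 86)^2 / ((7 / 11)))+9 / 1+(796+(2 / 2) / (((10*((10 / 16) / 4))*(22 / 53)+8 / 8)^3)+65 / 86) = 15782348715140209 / 17681799829428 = 892.58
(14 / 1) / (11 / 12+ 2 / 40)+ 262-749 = -13703 / 29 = -472.52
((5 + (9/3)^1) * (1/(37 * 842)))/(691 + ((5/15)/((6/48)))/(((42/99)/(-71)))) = 28/26683401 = 0.00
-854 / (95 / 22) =-18788 / 95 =-197.77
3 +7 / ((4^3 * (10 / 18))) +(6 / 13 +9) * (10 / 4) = 111699 / 4160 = 26.85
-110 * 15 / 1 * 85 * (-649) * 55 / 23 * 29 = 145180488750 / 23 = 6312195163.04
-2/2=-1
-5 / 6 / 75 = -1 / 90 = -0.01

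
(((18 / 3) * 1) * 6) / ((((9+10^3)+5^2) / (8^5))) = 1140.86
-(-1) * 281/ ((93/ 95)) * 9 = 80085/ 31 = 2583.39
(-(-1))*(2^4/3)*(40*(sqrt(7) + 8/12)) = 706.65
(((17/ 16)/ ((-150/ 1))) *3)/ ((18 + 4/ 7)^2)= -833/ 13520000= -0.00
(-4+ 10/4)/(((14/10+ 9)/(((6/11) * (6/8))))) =-135/2288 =-0.06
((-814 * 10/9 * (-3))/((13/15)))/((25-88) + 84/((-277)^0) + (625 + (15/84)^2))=31908800/6584357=4.85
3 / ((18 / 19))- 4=-5 / 6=-0.83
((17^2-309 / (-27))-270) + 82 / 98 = 13795 / 441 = 31.28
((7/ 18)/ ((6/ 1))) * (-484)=-847/ 27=-31.37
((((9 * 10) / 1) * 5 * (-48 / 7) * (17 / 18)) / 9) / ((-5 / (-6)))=-2720 / 7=-388.57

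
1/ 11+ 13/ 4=147/ 44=3.34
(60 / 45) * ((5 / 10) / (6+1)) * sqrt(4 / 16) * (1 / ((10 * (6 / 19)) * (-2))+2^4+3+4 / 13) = 0.91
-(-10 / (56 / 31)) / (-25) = -31 / 140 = -0.22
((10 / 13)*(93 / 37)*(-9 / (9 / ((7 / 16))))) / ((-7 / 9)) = 4185 / 3848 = 1.09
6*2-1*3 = 9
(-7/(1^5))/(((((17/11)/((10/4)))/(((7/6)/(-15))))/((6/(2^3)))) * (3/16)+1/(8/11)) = 4312/377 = 11.44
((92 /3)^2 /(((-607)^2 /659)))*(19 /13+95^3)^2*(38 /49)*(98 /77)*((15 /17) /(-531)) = -29257146978194954763520 /14427032152533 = -2027939403.54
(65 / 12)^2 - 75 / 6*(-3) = 9625 / 144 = 66.84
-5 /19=-0.26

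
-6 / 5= -1.20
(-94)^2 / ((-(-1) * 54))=4418 / 27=163.63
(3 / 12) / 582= 1 / 2328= 0.00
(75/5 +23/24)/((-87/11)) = -4213/2088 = -2.02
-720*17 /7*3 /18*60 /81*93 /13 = -421600 /273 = -1544.32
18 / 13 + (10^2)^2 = 130018 / 13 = 10001.38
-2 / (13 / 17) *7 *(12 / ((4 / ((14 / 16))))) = -2499 / 52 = -48.06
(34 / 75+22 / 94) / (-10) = -2423 / 35250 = -0.07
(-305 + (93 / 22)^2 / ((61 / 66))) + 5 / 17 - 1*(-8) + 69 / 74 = -116673515 / 422059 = -276.44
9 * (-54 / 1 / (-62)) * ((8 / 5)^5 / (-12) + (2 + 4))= 3892698 / 96875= 40.18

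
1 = 1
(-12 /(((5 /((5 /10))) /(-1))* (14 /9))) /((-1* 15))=-9 /175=-0.05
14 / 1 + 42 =56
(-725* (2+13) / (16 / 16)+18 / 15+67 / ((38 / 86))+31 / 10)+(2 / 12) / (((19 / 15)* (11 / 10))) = -22402603 / 2090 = -10718.95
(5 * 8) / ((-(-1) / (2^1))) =80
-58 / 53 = -1.09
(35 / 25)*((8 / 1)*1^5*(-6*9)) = -3024 / 5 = -604.80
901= 901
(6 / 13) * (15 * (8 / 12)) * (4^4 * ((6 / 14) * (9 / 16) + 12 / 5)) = 283968 / 91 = 3120.53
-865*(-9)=7785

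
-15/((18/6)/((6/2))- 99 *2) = 15/197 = 0.08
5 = 5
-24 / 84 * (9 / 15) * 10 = -12 / 7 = -1.71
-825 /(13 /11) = -698.08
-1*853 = -853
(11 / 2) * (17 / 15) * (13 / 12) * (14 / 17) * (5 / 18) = 1001 / 648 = 1.54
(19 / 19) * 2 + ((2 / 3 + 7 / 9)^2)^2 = 41683 / 6561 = 6.35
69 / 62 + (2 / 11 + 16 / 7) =17093 / 4774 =3.58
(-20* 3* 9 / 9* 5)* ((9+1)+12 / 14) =-22800 / 7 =-3257.14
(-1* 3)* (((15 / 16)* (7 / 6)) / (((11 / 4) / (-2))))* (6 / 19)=315 / 418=0.75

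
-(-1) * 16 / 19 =16 / 19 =0.84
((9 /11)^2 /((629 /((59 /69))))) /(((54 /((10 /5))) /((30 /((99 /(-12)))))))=-2360 /19255577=-0.00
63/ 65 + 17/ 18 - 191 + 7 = -213041/ 1170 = -182.09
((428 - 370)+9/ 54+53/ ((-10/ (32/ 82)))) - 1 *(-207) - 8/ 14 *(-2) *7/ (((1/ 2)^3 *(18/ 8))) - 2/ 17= 18281101/ 62730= 291.43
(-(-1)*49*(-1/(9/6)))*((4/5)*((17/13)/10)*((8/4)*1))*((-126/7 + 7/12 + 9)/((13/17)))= 2860522/38025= 75.23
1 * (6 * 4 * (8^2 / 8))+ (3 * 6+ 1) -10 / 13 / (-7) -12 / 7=19055 / 91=209.40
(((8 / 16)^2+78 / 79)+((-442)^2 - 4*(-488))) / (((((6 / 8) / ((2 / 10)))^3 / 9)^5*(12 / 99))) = 46028273104191488 / 195281982421875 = 235.70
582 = 582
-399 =-399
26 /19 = 1.37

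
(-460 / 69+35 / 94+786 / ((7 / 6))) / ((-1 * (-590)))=1317487 / 1164660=1.13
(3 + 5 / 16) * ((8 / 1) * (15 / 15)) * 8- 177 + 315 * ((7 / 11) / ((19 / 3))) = 13930 / 209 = 66.65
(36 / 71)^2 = 0.26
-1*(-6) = 6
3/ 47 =0.06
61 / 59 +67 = 4014 / 59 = 68.03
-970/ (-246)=485/ 123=3.94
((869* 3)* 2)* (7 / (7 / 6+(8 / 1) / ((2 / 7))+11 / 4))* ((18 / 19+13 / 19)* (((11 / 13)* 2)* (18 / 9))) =597399264 / 94601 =6314.94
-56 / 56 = -1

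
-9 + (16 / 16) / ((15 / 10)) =-25 / 3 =-8.33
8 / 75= 0.11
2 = 2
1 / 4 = 0.25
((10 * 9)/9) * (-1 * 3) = -30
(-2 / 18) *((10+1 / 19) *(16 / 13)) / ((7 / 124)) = -378944 / 15561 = -24.35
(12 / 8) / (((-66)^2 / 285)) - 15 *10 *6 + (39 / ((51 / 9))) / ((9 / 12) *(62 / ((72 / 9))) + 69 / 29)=-18745213667 / 20849752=-899.06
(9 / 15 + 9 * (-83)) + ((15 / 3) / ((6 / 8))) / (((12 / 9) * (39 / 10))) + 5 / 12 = -580867 / 780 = -744.70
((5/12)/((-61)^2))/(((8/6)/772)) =965/14884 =0.06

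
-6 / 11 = -0.55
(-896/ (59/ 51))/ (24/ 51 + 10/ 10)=-526.67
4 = 4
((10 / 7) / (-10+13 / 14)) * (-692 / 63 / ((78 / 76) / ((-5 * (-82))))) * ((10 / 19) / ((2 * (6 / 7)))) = 28372000 / 133731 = 212.16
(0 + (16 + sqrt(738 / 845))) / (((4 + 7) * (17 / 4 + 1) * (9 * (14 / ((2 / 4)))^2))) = sqrt(410) / 8828820 + 4 / 101871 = 0.00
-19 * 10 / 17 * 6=-1140 / 17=-67.06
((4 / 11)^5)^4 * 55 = 5497558138880 / 61159090448414546291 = 0.00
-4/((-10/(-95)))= -38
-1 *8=-8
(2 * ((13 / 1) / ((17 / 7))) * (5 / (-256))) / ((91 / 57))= -285 / 2176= -0.13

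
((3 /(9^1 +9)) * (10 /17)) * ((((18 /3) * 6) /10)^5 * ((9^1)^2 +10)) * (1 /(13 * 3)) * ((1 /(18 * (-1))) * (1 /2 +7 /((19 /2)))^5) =-1170347570721 /52617103750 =-22.24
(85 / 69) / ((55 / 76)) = 1292 / 759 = 1.70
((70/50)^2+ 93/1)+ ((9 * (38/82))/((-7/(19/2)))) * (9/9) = 89.30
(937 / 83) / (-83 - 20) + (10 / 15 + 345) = 8862502 / 25647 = 345.56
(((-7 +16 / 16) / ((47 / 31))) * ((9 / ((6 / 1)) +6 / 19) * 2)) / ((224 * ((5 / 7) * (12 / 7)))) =-14973 / 285760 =-0.05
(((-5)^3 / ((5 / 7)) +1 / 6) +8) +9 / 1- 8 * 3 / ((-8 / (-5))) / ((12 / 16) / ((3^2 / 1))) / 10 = -1055 / 6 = -175.83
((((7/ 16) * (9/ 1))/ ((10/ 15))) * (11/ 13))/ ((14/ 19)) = 5643/ 832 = 6.78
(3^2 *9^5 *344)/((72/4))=10156428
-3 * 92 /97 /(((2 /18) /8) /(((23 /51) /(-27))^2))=-389344 /6812019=-0.06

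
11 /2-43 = -75 /2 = -37.50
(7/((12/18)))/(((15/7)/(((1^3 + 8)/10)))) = 441/100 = 4.41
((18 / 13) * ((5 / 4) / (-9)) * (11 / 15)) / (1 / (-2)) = 11 / 39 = 0.28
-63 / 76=-0.83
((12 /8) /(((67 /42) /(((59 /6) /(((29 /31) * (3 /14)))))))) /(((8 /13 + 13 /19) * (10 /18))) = 66409161 /1039505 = 63.89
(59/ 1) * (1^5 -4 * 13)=-3009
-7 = -7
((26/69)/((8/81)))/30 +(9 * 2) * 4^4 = 4239477/920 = 4608.13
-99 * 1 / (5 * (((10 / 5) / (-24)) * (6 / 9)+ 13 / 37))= -65934 / 985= -66.94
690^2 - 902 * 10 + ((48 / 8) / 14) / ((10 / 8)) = 16347812 / 35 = 467080.34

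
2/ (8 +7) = 0.13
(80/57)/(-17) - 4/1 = -3956/969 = -4.08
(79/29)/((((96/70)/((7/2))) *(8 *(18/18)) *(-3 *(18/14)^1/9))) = -2.03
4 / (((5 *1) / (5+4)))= 36 / 5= 7.20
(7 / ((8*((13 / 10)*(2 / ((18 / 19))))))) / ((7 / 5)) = 225 / 988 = 0.23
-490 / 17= -28.82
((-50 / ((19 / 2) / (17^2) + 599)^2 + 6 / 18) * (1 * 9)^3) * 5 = 145596751739415 / 119882830081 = 1214.49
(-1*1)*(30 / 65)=-6 / 13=-0.46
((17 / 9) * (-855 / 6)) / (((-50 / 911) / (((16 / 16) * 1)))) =294253 / 60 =4904.22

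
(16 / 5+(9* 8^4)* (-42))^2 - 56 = 59929645546376 / 25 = 2397185821855.04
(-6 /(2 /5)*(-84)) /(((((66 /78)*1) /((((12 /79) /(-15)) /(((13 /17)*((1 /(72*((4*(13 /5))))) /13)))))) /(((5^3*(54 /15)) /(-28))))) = 2680853760 /869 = 3084987.07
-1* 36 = -36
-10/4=-5/2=-2.50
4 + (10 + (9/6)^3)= 139/8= 17.38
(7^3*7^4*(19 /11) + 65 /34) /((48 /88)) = 532009493 /204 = 2607889.67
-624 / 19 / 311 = -624 / 5909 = -0.11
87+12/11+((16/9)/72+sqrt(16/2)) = 2 * sqrt(2)+78511/891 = 90.94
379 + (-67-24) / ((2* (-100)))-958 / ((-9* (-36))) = 6099271 / 16200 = 376.50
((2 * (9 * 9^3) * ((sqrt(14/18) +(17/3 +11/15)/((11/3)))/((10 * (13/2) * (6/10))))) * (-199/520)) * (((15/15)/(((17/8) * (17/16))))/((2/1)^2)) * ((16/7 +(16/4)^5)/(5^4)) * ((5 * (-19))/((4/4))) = 158412889728 * sqrt(7)/213679375 +45622912241664/11752365625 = 5843.47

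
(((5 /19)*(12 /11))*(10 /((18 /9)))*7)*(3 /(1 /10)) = 63000 /209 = 301.44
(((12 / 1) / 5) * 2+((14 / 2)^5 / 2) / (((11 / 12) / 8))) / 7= 4033944 / 385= 10477.78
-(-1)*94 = 94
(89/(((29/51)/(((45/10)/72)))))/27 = 1513/4176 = 0.36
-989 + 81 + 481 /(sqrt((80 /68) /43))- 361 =-1269 + 481 * sqrt(3655) /10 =1638.96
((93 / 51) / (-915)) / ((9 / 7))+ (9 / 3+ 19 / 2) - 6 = 1819501 / 279990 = 6.50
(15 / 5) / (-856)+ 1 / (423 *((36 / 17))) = -7783 / 3258792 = -0.00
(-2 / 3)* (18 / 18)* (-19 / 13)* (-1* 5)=-190 / 39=-4.87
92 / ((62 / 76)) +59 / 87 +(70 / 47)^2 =689127329 / 5957673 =115.67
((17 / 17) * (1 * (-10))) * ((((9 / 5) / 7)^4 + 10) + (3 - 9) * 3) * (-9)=-215971902 / 300125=-719.61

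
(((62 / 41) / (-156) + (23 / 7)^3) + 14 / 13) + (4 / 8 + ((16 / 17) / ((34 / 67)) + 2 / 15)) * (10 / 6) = 19346788612 / 475512219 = 40.69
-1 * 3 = -3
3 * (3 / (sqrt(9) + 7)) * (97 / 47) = 873 / 470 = 1.86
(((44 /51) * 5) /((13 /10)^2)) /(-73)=-22000 /629187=-0.03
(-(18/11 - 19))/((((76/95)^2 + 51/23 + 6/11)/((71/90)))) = 1559515/387414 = 4.03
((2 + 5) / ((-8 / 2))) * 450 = -1575 / 2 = -787.50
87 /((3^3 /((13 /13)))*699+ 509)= 87 /19382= 0.00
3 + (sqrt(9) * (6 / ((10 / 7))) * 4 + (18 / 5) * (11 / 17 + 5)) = 6267 / 85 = 73.73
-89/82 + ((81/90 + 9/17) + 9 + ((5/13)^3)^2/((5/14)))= 157332677026/16821429365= 9.35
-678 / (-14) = 339 / 7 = 48.43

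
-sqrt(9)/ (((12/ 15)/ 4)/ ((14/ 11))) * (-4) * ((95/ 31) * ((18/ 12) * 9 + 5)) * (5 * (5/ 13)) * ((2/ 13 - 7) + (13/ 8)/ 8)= -50996938125/ 922064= -55307.37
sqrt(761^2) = 761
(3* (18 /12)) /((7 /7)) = 9 /2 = 4.50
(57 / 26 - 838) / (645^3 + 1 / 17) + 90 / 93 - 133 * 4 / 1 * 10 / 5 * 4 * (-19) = 80864.97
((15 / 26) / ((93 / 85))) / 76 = 425 / 61256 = 0.01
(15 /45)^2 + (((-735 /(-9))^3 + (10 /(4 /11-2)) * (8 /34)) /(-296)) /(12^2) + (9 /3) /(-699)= -57763870769 /4558508928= -12.67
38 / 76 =1 / 2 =0.50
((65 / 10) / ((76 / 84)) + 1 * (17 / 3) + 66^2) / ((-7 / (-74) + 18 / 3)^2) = 1363658162 / 11593857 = 117.62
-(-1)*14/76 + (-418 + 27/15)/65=-76803/12350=-6.22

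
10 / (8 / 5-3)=-50 / 7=-7.14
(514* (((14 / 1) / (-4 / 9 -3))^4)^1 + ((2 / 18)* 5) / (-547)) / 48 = 637786220655067 / 218231706384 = 2922.52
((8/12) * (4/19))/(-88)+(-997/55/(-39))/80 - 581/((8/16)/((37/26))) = -1797144619/1086800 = -1653.61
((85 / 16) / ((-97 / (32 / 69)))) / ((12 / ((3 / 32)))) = -85 / 428352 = -0.00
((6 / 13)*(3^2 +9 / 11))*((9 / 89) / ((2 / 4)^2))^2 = 839808 / 1132703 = 0.74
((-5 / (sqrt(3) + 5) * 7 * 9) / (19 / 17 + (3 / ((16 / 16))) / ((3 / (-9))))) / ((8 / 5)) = 133875 / 23584-26775 * sqrt(3) / 23584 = 3.71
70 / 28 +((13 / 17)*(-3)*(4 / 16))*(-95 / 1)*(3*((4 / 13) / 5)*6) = 2137 / 34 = 62.85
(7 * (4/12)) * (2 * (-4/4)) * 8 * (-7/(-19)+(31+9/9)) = -22960/19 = -1208.42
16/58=8/29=0.28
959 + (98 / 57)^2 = 961.96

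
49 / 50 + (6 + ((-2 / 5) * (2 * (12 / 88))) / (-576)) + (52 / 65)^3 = 988969 / 132000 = 7.49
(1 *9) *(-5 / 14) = -45 / 14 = -3.21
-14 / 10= -7 / 5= -1.40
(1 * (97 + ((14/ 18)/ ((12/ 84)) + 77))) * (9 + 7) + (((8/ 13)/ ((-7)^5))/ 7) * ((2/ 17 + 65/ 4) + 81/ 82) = 27545893628794/ 9594158301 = 2871.11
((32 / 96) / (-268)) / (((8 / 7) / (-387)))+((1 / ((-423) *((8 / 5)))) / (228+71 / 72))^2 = 542209025029463 / 1287371151216224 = 0.42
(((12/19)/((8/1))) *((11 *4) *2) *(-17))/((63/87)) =-21692/133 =-163.10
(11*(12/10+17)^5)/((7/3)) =29418658269/3125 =9413970.65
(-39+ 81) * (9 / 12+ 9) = 409.50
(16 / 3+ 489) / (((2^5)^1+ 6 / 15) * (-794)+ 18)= -7415 / 385614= -0.02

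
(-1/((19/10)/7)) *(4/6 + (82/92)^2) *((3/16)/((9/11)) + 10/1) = -159390875/2894688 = -55.06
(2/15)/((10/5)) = 1/15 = 0.07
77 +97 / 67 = 5256 / 67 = 78.45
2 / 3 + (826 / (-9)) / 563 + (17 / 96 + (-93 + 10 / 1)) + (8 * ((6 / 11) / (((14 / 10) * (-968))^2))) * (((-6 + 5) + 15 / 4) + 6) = -82.32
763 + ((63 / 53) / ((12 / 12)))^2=2147236 / 2809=764.41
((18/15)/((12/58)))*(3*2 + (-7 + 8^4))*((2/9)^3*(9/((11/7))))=147784/99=1492.77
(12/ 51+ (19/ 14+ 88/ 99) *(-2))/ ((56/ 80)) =-45590/ 7497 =-6.08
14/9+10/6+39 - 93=-50.78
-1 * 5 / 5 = -1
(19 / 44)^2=361 / 1936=0.19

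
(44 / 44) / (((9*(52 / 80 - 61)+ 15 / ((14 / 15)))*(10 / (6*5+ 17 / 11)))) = -4858 / 811701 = -0.01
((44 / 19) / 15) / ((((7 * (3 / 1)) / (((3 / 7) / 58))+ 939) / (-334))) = -14696 / 1077585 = -0.01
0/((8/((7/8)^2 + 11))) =0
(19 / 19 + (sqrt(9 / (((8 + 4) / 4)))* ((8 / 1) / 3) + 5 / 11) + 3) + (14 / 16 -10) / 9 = 2725 / 792 + 8* sqrt(3) / 3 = 8.06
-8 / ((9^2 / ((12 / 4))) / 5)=-40 / 27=-1.48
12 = 12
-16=-16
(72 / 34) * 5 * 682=122760 / 17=7221.18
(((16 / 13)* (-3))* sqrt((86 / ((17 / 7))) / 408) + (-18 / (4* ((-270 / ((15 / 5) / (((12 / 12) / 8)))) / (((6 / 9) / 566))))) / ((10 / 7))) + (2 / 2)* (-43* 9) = -8214068 / 21225-8* sqrt(903) / 221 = -388.09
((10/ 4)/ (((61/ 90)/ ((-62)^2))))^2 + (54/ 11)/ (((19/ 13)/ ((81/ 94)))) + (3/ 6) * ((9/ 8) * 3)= 117569840987235357/ 584822128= 201035212.86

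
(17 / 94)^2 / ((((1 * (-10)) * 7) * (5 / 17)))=-4913 / 3092600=-0.00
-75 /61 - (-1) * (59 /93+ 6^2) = 200852 /5673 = 35.40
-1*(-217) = 217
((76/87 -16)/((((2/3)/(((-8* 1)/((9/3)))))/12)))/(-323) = -21056/9367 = -2.25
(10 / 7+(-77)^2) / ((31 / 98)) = 581182 / 31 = 18747.81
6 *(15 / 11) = 90 / 11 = 8.18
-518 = -518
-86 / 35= -2.46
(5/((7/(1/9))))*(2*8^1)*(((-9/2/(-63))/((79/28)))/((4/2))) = 80/4977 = 0.02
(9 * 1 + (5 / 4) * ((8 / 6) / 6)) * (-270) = -2505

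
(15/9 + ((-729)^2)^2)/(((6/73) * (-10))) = -15463017122426/45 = -343622602720.58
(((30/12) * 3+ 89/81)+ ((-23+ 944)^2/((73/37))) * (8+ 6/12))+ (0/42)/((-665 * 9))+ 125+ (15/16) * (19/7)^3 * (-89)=118537723666667/32450544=3652873.24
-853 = -853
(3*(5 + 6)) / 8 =33 / 8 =4.12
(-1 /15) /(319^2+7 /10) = -2 /3052851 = -0.00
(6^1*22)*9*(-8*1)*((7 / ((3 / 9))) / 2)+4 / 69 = -6885644 / 69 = -99791.94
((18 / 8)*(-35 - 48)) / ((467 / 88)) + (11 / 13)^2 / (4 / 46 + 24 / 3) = -515286695 / 14679678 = -35.10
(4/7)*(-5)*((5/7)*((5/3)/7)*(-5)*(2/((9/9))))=5000/1029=4.86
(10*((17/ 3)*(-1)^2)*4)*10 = 6800/ 3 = 2266.67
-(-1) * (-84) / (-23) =84 / 23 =3.65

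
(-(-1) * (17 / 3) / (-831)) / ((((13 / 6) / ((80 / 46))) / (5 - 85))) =108800 / 248469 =0.44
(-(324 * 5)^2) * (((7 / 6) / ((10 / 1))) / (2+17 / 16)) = -699840 / 7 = -99977.14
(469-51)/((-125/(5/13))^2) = 418/105625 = 0.00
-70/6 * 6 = -70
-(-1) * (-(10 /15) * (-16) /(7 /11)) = 16.76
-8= -8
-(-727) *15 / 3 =3635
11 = 11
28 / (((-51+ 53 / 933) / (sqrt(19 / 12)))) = -311 * sqrt(57) / 3395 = -0.69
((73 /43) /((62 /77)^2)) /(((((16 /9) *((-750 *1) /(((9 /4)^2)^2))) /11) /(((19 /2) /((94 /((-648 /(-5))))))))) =-144220470459219 /19887933440000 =-7.25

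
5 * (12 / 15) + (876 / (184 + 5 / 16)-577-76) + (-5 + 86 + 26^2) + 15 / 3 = 115751 / 983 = 117.75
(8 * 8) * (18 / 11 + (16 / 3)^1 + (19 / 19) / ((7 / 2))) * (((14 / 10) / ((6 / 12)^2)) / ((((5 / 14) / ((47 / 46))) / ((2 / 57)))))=282318848 / 1081575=261.03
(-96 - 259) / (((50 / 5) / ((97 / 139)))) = -6887 / 278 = -24.77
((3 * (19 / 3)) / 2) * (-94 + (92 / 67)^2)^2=1624347088038 / 20151121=80608.27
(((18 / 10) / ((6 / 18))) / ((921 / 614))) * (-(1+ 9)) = -36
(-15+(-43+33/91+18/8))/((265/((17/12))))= -0.30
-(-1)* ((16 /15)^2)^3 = 16777216 /11390625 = 1.47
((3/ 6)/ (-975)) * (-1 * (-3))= -1/ 650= -0.00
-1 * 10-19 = -29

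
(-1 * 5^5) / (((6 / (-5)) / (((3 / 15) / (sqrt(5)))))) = 625 * sqrt(5) / 6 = 232.92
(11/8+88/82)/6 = 803/1968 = 0.41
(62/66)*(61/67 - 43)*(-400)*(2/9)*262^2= 1600228928000/6633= 241252665.16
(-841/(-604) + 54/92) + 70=71.98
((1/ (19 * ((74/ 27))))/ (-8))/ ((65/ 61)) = -1647/ 731120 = -0.00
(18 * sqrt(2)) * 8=144 * sqrt(2)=203.65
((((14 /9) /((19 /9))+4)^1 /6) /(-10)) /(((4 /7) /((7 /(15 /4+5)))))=-0.11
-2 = -2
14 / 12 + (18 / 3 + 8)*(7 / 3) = 203 / 6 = 33.83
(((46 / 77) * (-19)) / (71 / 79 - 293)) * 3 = 34523 / 296142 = 0.12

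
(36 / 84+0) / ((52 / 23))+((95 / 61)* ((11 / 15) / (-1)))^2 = 18210625 / 12189996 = 1.49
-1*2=-2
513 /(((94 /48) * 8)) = 1539 /47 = 32.74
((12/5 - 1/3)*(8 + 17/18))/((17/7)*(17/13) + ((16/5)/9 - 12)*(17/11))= -4995991/4005438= -1.25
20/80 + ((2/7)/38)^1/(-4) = 33/133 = 0.25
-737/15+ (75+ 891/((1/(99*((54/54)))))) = 1323523/15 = 88234.87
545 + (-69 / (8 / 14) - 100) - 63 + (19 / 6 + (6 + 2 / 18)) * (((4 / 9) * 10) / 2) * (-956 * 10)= -63776155 / 324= -196839.98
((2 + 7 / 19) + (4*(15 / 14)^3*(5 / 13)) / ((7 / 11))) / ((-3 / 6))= -6336045 / 593047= -10.68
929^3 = 801765089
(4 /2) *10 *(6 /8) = 15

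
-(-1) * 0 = 0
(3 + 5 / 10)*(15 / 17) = 105 / 34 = 3.09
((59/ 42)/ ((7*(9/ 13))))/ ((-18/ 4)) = -767/ 11907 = -0.06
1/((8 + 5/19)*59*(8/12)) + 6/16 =28017/74104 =0.38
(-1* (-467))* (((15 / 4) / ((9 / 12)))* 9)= 21015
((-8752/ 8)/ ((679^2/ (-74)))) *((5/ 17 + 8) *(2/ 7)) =22829592/ 54863879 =0.42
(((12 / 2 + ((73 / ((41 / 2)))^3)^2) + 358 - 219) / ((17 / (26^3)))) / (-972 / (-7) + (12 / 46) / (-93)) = 455019884237044736428 / 27981377301103567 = 16261.53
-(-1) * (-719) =-719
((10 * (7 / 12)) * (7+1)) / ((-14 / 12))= -40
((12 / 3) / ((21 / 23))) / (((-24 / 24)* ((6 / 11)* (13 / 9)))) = -506 / 91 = -5.56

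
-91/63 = -13/9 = -1.44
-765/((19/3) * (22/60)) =-68850/209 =-329.43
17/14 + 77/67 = 2217/938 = 2.36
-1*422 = -422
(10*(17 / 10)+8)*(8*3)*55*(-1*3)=-99000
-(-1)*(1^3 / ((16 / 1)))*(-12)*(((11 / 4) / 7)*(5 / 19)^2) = -825 / 40432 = -0.02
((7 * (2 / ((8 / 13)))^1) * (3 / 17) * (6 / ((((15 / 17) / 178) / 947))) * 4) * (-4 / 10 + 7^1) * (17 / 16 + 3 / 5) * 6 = 302962913253 / 250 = 1211851653.01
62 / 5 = 12.40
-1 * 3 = -3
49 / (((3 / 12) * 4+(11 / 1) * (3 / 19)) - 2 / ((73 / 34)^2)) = 4961299 / 233180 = 21.28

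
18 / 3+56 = 62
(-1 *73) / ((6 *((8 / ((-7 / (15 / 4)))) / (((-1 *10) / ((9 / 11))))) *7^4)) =-803 / 55566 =-0.01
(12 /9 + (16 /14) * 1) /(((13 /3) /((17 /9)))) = 68 /63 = 1.08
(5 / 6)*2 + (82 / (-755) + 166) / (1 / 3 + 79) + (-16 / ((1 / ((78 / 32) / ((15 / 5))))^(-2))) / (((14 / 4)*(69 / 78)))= -46860923 / 11512995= -4.07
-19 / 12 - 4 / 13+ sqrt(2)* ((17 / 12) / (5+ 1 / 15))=-1.50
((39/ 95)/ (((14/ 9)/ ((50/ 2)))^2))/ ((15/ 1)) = 26325/ 3724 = 7.07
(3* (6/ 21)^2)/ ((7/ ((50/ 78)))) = 100/ 4459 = 0.02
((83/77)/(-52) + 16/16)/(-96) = -1307/128128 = -0.01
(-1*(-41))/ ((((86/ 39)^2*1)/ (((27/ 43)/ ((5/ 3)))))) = 5051241/ 1590140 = 3.18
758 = 758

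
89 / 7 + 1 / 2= 185 / 14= 13.21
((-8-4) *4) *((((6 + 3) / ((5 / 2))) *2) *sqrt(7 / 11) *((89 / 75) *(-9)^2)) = -26499.65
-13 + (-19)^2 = 348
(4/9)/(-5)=-4/45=-0.09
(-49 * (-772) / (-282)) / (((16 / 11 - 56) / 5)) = 104027 / 8460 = 12.30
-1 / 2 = -0.50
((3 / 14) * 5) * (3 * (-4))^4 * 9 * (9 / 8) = 1574640 / 7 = 224948.57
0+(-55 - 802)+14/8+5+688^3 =1302639287/4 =325659821.75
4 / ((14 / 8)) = 16 / 7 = 2.29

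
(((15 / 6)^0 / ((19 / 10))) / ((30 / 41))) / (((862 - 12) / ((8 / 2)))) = 82 / 24225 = 0.00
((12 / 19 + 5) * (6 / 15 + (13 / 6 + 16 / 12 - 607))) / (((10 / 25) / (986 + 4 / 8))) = -1273210441 / 152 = -8376384.48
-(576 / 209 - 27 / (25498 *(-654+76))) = -40617243 / 14737844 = -2.76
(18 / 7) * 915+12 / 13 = 214194 / 91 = 2353.78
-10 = -10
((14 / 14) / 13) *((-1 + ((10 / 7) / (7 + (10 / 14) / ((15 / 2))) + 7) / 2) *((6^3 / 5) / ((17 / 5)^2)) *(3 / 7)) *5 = 6277500 / 3918551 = 1.60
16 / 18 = 8 / 9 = 0.89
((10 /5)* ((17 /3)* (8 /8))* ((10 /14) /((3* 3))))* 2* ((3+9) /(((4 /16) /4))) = 21760 /63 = 345.40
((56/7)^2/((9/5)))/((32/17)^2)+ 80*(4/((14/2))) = 56195/1008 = 55.75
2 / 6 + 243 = 730 / 3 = 243.33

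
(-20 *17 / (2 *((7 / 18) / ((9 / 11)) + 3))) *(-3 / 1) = 82620 / 563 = 146.75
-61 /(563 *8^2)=-61 /36032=-0.00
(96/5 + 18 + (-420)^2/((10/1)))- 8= 88346/5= 17669.20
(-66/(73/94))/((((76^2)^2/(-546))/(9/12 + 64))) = 109666557/1217719424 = 0.09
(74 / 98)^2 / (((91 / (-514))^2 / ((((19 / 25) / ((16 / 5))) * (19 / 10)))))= 32642010241 / 3976536200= 8.21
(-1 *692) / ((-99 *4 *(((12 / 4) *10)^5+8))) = 173 / 2405700792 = 0.00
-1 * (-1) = 1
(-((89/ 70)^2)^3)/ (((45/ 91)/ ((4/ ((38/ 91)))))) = -83989838172409/ 1026427500000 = -81.83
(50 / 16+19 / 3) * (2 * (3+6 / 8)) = 1135 / 16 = 70.94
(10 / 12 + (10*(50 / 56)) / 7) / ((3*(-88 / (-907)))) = 140585 / 19404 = 7.25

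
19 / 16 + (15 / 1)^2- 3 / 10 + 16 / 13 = 236203 / 1040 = 227.12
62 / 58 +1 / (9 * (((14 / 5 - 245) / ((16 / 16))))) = 337724 / 316071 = 1.07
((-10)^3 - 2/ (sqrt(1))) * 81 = -81162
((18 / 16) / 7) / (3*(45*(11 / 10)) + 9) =1 / 980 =0.00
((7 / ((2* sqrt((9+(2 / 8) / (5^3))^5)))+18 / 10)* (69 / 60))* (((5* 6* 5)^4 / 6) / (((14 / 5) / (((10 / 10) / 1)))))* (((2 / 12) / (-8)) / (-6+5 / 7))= 247822.41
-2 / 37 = -0.05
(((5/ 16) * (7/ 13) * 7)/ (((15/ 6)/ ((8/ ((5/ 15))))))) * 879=129213/ 13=9939.46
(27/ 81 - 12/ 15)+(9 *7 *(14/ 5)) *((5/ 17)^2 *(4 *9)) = 548.88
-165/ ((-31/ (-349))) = -57585/ 31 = -1857.58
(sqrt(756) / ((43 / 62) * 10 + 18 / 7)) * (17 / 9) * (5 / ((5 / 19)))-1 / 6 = -1 / 6 + 140182 * sqrt(21) / 6189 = 103.63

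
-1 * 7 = -7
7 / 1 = 7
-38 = -38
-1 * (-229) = 229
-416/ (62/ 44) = -9152/ 31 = -295.23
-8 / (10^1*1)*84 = -336 / 5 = -67.20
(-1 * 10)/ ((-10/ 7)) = 7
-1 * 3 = -3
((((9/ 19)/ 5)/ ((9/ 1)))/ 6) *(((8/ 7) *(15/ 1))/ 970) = 2/ 64505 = 0.00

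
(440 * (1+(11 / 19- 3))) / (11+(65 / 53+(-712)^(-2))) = -5803494912 / 113481737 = -51.14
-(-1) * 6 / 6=1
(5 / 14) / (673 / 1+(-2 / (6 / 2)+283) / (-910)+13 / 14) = 975 / 1838978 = 0.00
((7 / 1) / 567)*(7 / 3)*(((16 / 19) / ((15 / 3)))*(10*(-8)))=-0.39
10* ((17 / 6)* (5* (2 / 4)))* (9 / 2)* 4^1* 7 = 8925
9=9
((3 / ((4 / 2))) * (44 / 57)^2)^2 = 937024 / 1172889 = 0.80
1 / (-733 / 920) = -920 / 733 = -1.26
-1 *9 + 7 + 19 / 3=13 / 3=4.33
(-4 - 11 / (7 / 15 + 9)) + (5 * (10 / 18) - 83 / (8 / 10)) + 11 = -243163 / 2556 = -95.13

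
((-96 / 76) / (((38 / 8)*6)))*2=-32 / 361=-0.09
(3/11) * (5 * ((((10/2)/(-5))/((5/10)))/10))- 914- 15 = -10222/11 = -929.27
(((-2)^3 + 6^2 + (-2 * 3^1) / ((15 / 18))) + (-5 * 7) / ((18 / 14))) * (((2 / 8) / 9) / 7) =-289 / 11340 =-0.03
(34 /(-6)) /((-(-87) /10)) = -170 /261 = -0.65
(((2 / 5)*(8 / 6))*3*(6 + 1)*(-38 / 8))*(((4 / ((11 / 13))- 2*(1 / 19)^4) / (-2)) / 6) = 1581223 / 75449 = 20.96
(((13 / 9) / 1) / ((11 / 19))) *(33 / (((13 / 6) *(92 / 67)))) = 1273 / 46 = 27.67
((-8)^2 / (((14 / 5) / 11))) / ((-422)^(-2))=313427840 / 7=44775405.71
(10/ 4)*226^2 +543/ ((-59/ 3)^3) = 127689.93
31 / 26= 1.19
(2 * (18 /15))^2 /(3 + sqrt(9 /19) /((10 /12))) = 912 /439 - 288 * sqrt(19) /2195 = 1.51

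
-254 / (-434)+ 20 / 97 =16659 / 21049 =0.79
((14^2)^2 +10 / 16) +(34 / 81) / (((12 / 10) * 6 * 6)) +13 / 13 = 672154937 / 17496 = 38417.63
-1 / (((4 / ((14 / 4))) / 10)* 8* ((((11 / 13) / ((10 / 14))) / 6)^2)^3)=-549803712656250 / 29774625727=-18465.51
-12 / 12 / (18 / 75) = -25 / 6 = -4.17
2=2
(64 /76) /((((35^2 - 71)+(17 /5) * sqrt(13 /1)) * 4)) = 115400 /632493717 - 340 * sqrt(13) /632493717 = 0.00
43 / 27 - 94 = -2495 / 27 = -92.41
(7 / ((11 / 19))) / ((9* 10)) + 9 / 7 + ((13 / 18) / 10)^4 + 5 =518945223197 / 80831520000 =6.42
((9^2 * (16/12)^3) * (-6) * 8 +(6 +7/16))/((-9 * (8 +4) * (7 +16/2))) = 147353/25920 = 5.68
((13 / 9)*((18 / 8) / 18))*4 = 13 / 18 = 0.72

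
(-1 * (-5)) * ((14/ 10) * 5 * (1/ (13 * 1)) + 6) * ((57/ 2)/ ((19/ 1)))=1275/ 26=49.04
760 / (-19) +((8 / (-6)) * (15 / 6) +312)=806 / 3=268.67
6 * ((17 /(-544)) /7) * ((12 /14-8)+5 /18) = 865 /4704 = 0.18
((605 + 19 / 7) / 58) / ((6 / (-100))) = -35450 / 203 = -174.63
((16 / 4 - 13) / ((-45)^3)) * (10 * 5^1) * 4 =8 / 405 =0.02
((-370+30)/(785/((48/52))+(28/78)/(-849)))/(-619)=45030960/69719535451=0.00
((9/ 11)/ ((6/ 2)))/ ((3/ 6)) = 6/ 11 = 0.55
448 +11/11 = 449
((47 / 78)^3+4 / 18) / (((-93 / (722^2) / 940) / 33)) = -141003729050030 / 1838889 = -76678760.41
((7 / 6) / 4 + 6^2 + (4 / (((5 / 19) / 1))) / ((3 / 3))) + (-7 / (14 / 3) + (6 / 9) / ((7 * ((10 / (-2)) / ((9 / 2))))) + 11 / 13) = 554213 / 10920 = 50.75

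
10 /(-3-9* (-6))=10 /51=0.20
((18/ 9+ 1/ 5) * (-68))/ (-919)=748/ 4595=0.16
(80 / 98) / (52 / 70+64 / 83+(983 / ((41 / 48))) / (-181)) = -61594300 / 365511867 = -0.17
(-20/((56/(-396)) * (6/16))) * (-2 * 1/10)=-528/7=-75.43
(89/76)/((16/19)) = 89/64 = 1.39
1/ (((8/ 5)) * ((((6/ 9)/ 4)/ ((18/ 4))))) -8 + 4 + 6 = 151/ 8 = 18.88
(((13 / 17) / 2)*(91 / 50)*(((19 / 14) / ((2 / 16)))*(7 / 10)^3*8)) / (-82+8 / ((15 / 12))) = -157339 / 573750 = -0.27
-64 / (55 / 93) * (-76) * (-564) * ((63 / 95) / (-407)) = 845945856 / 111925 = 7558.15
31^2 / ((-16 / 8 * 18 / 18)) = -961 / 2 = -480.50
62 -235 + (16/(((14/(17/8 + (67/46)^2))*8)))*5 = -5035097/29624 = -169.97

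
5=5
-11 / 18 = -0.61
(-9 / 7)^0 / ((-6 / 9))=-3 / 2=-1.50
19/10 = 1.90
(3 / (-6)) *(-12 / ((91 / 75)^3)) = 2531250 / 753571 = 3.36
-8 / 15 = -0.53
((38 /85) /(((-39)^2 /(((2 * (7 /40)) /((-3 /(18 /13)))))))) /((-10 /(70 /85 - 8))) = -8113 /238099875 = -0.00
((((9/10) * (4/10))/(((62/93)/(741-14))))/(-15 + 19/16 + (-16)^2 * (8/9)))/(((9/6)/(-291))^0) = 1.84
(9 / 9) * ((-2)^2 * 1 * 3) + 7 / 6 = 79 / 6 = 13.17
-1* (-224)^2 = -50176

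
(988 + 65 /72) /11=71201 /792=89.90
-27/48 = -9/16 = -0.56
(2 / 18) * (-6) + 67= 199 / 3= 66.33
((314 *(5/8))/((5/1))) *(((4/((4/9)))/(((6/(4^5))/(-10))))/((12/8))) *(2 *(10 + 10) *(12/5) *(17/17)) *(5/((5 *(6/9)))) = -57876480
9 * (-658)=-5922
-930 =-930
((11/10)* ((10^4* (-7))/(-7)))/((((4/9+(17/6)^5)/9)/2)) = 1539648000/1423313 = 1081.74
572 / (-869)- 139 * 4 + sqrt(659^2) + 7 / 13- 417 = -322601 / 1027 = -314.12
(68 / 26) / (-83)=-34 / 1079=-0.03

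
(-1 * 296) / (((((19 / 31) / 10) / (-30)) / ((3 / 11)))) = 8258400 / 209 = 39513.88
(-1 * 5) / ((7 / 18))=-90 / 7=-12.86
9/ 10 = 0.90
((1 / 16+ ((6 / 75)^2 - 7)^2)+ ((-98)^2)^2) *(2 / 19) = 576480406080881 / 59375000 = 9709143.68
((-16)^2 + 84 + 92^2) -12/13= 114440/13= 8803.08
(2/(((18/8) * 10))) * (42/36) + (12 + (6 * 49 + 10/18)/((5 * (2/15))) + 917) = 370153/270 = 1370.94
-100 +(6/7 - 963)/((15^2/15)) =-1149/7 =-164.14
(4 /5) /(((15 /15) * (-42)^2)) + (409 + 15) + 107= 531.00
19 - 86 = -67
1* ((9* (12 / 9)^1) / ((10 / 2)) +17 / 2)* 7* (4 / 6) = 763 / 15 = 50.87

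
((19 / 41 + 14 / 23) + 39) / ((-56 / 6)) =-28341 / 6601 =-4.29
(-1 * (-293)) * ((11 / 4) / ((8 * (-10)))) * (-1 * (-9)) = -29007 / 320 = -90.65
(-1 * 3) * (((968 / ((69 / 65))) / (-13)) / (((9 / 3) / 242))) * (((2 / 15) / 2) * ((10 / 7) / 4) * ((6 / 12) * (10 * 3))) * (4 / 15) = 2342560 / 1449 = 1616.67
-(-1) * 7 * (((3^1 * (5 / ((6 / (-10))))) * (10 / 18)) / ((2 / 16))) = -7000 / 9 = -777.78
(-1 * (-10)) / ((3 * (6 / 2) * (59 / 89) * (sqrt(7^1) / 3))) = 890 * sqrt(7) / 1239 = 1.90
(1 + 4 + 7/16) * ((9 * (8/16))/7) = 783/224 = 3.50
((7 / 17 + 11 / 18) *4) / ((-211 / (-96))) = 20032 / 10761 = 1.86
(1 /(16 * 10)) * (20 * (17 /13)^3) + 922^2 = 14941081297 /17576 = 850084.28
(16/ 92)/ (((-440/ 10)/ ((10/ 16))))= -5/ 2024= -0.00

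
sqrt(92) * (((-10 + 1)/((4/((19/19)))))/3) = -3 * sqrt(23)/2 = -7.19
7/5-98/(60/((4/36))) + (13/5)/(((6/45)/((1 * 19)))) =371.72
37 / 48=0.77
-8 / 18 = -4 / 9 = -0.44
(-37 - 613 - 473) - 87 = -1210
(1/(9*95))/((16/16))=1/855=0.00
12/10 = 6/5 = 1.20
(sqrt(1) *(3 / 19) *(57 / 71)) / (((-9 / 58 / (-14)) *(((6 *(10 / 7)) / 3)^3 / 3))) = 208887 / 142000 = 1.47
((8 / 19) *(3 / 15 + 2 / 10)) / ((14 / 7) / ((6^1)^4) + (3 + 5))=10368 / 492575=0.02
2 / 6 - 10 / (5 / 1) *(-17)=103 / 3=34.33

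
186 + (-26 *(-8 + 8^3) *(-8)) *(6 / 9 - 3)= -244422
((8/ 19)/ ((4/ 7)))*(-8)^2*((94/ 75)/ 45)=84224/ 64125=1.31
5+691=696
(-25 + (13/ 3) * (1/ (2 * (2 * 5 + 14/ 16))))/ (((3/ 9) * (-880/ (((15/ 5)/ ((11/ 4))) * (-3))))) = -19419/ 70180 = -0.28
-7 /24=-0.29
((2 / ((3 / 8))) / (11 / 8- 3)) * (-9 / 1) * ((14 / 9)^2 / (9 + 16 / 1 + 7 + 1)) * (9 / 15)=25088 / 19305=1.30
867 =867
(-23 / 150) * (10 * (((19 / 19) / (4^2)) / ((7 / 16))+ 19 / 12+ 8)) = -14.91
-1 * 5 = -5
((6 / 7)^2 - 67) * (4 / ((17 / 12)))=-9168 / 49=-187.10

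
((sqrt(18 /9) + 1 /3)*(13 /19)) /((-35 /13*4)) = -169*sqrt(2) /2660 - 169 /7980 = -0.11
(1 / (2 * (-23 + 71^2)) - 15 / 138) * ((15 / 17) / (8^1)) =-376005 / 31392608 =-0.01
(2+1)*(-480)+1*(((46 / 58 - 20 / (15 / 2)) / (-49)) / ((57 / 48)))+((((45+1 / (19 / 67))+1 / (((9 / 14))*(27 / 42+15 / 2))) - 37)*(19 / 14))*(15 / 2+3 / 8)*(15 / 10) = -3245385337 / 2591904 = -1252.12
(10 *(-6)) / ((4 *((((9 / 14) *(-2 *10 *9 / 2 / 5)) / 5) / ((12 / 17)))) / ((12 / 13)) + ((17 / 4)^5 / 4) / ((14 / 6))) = -2867200 / 6420373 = -0.45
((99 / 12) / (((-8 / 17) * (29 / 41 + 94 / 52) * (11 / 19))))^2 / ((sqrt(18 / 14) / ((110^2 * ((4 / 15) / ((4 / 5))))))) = 89657131875025 * sqrt(7) / 460016704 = 515656.22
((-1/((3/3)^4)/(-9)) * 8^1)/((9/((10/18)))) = 40/729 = 0.05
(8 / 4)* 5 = 10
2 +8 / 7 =22 / 7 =3.14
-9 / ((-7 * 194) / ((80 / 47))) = 360 / 31913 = 0.01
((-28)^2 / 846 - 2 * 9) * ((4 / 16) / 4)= -3611 / 3384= -1.07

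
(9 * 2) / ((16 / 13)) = 117 / 8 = 14.62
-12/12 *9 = -9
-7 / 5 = -1.40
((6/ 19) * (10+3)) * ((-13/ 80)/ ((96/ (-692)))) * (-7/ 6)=-204659/ 36480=-5.61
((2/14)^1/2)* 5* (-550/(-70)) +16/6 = 1609/294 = 5.47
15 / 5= 3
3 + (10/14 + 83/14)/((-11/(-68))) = 3393/77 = 44.06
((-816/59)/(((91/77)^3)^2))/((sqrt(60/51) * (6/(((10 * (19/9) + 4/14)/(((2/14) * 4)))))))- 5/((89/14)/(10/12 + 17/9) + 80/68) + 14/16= -40597091876 * sqrt(85)/12815177895- 89901/163816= -29.76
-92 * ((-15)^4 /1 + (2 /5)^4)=-2910938972 /625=-4657502.36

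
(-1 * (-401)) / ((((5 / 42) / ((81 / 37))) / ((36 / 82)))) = 24555636 / 7585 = 3237.39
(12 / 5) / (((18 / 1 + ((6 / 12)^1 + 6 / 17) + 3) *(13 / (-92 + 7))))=-6936 / 9659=-0.72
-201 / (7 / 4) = -804 / 7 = -114.86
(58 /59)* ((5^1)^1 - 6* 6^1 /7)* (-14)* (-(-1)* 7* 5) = 68.81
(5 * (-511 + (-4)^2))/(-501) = 825/167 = 4.94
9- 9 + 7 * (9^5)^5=5025285913842968121391743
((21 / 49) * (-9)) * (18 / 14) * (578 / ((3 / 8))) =-374544 / 49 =-7643.76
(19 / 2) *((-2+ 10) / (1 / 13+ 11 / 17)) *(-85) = -71383 / 8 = -8922.88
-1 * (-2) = 2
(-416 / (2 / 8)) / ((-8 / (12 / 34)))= 1248 / 17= 73.41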